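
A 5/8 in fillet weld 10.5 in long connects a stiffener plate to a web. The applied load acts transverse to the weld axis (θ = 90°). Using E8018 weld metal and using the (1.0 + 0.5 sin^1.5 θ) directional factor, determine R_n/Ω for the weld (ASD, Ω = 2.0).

R_n/Ω ≈ 167 kips

E80XX → F_EXX = 80 ksi.
t_e = 0.707 × 0.625 = 0.4419 in; A_we = 0.4419 × 10.5 = 4.64 in².
Directional factor: 1.0 + 0.5 sin^1.5(90°) = 1.5.
F_nw = 0.6 × 80 × 1.5 = 72 ksi.
R_n/Ω = (72 × 4.64) / 2.0 = 167 kips.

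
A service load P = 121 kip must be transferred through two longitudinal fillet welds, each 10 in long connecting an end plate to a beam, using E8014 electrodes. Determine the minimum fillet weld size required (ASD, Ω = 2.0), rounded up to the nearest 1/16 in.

E80XX → F_EXX = 80 ksi.
Total weld length L = 20 in.
Required throat t_e = P × Ω / (0.6 F_EXX × L) = 121 × 2.0 / (0.6 × 80 × 20) = 0.2521 in.
Required leg w = t_e / 0.707 = 0.3566 in → use 3/8 in.

w = 3/8 in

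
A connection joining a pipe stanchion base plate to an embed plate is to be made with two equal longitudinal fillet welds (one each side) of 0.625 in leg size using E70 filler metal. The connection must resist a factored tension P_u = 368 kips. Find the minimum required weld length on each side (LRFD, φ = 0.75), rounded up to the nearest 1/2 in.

E70XX → F_EXX = 70 ksi.
Throat t_e = 0.707 × 0.625 = 0.4419 in.
φr_n = 0.75 × 0.6 × 70 × 0.4419 = 13.92 kips/in.
L_req = P_u / φr_n = 368 / 13.92 = 26.44 in total.
Per side: 26.44 / 2 = 13.22 in.
Round up → use L = 13.5 in on each side.

L = 13.5 in on each side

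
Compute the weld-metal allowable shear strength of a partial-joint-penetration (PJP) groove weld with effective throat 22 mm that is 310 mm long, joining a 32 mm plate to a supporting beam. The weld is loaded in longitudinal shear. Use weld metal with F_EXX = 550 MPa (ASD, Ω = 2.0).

Effective throat (given) t_e = 22 mm.
A_we = 22 × 310 = 6820 mm².
F_nw = 0.6 F_EXX = 330 MPa.
R_n/Ω = (330 × 6820) / 2.0 × 10⁻³ = 1125 kN.

R_n/Ω ≈ 1130 kN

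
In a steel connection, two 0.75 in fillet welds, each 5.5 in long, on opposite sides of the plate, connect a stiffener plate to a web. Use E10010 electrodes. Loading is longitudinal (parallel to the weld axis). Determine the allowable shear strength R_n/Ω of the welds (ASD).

R_n/Ω ≈ 175 kip

E100XX → F_EXX = 100 ksi.
Effective throat t_e = 0.707 × 0.75 = 0.5302 in.
Total length L = 11 in; A_we = 0.5302 × 11 = 5.833 in².
F_nw = 0.6 F_EXX = 0.6 × 100 = 60 ksi.
R_n = 60 × 5.833 = 350 kip; R_n/Ω = 350/2.0 = 175 kip.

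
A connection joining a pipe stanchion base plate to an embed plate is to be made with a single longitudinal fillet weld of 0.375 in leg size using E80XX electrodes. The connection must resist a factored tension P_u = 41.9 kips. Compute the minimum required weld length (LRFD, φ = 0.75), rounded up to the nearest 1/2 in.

E80XX → F_EXX = 80 ksi.
Throat t_e = 0.707 × 0.375 = 0.2651 in.
φr_n = 0.75 × 0.6 × 80 × 0.2651 = 9.544 kips/in.
L_req = P_u / φr_n = 41.9 / 9.544 = 4.39 in total.
Round up → use L = 4.5 in.

L = 4.5 in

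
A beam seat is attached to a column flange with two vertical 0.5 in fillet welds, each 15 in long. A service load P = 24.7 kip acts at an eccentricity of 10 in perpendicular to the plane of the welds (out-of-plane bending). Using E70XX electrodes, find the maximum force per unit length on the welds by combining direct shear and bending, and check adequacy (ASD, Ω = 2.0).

E70XX → F_EXX = 70 ksi.
L_w = 2 × 15 = 30 in; section modulus (unit throat) S = 2 × L²/6 = 75 in².
Direct shear f_v = P/L_w = 24.7/30 = 0.8233 kip/in.
Moment M = P × e = 24.7 × 10 = 247 kip·in; bending f_b = M/S = 3.293 kip/in.
f_max = √(f_v² + f_b²) = √(0.8233² + 3.293²) = 3.395 kip/in.
r_n/Ω = (1/2.0) × 0.6 × 70 × (0.707 × 0.5) = 7.423 kip/in → adequate.

f_max ≈ 3.39 kip/in; adequate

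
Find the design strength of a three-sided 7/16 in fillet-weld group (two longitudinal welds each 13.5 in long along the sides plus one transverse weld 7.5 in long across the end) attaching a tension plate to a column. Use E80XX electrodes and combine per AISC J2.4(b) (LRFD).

E80XX → F_EXX = 80 ksi.
t_e = 0.707 × 0.4375 = 0.3093 in.
R_nwl = 0.6 × 80 × 0.3093 × 27 = 400.9 kips (longitudinal, 2 welds).
R_nwt = 0.6 × 80 × 0.3093 × 7.5 = 111.4 kips (transverse, base value).
(i) R_nwl + R_nwt = 512.2 kips; (ii) 0.85 R_nwl + 1.5 R_nwt = 507.8 kips.
R_n = max = 512.2 kips [governs: (i)]; φR_n = 384.2 kips.

φR_n ≈ 384 kips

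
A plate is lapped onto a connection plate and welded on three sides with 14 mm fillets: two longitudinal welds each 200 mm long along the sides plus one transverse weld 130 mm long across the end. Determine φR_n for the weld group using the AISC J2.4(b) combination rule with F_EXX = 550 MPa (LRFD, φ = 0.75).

φR_n ≈ 1310 kN

t_e = 0.707 × 14 = 9.898 mm.
R_nwl = 0.6 × 550 × 9.898 × 400 × 10⁻³ = 1307 kN (longitudinal, 2 welds).
R_nwt = 0.6 × 550 × 9.898 × 130 × 10⁻³ = 424.6 kN (transverse, base value).
(i) R_nwl + R_nwt = 1731 kN; (ii) 0.85 R_nwl + 1.5 R_nwt = 1747 kN.
R_n = max = 1747 kN [governs: (ii)]; φR_n = 1311 kN.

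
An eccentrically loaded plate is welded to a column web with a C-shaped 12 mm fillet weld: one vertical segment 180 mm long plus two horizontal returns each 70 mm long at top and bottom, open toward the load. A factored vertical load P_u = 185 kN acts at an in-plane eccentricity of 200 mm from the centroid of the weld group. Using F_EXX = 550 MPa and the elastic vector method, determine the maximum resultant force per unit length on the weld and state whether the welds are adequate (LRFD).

Total weld length L_w = 320 mm. Treat welds as unit-width lines.
Centroid: x̄ = 2×70×35 / 320 = 15.31 mm from the vertical weld.
Polar moment about centroid: J = I_x + I_y = [180³/12 + 2×70×90²] + [180×15.31² + 2(70³/12 + 70×19.69²)] = 1774000 mm³.
Direct shear f_v = P/L_w = 185×10³ / 320 = 578.1 N/mm (vertical).
Torsion M = P·e = 185×10³ × 200 = 37000000 N·mm.
Critical point at (x, y) = (54.69, 90) from centroid. f_tx = M·y/J = 1877 N/mm; f_ty = M·x/J = 1141 N/mm.
Resultant f_max = √[f_tx² + (f_v + f_ty)²] = √[1877² + (578.1 + 1141)²] = 2546 N/mm.
Capacity per unit length: φr_n = 0.75 × 0.6 × 550 × (0.707 × 12) = 2100 N/mm.
2546 > 2100 → NOT adequate.

f_max ≈ 2550 N/mm; NOT adequate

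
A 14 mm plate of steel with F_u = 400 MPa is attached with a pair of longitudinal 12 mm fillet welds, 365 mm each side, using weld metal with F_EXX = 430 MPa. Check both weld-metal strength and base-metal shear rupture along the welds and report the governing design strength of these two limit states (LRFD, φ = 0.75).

φR_n ≈ 1200 kN (weld metal governs)

t_e = 0.707 × 12 = 8.484 mm; L = 730 mm.
Weld metal: φR_n = 0.75 × 0.6 × 430 × 8.484 × 730 × 10⁻³ = 1198 kN.
Base metal (shear rupture): φR_n = 0.75 × 0.6 × 400 × 14 × 730 × 10⁻³ = 1840 kN.
Governing: weld metal.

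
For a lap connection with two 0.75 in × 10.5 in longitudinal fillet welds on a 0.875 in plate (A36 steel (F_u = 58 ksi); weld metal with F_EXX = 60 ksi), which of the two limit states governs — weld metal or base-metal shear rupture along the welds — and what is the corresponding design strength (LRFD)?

t_e = 0.707 × 0.75 = 0.5302 in; L = 21 in.
Weld metal: φR_n = 0.75 × 0.6 × 60 × 0.5302 × 21 = 300.7 kips.
Base metal (shear rupture): φR_n = 0.75 × 0.6 × 58 × 0.875 × 21 = 479.6 kips.
Governing: weld metal.

φR_n ≈ 301 kips (weld metal governs)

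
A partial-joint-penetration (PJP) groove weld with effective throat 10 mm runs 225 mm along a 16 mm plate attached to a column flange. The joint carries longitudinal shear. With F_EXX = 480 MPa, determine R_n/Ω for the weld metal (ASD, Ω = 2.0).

R_n/Ω ≈ 324 kN

Effective throat (given) t_e = 10 mm.
A_we = 10 × 225 = 2250 mm².
F_nw = 0.6 F_EXX = 288 MPa.
R_n/Ω = (288 × 2250) / 2.0 × 10⁻³ = 324 kN.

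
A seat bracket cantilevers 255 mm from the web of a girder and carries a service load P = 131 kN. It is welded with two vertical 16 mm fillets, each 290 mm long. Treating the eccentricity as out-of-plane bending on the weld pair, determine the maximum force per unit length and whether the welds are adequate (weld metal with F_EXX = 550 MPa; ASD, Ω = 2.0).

L_w = 2 × 290 = 580 mm; section modulus (unit throat) S = 2 × L²/6 = 28030 mm².
Direct shear f_v = P/L_w = 131×10³/580 = 225.9 N/mm.
Moment M = P × e = 131×10³ × 255 = 33405000 N·mm; bending f_b = M/S = 1192 N/mm.
f_max = √(f_v² + f_b²) = √(225.9² + 1192²) = 1213 N/mm.
r_n/Ω = (1/2.0) × 0.6 × 550 × (0.707 × 16) = 1866 N/mm → adequate.

f_max ≈ 1210 N/mm; adequate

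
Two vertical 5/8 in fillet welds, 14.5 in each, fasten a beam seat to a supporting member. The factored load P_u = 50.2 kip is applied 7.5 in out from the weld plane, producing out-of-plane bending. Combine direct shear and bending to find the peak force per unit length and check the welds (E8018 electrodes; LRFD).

f_max ≈ 5.64 kip/in; adequate

E80XX → F_EXX = 80 ksi.
L_w = 2 × 14.5 = 29 in; section modulus (unit throat) S = 2 × L²/6 = 70.08 in².
Direct shear f_v = P/L_w = 50.2/29 = 1.731 kip/in.
Moment M = P × e = 50.2 × 7.5 = 376.5 kip·in; bending f_b = M/S = 5.372 kip/in.
f_max = √(f_v² + f_b²) = √(1.731² + 5.372²) = 5.644 kip/in.
φr_n = 0.75 × 0.6 × 80 × (0.707 × 0.625) = 15.91 kip/in → adequate.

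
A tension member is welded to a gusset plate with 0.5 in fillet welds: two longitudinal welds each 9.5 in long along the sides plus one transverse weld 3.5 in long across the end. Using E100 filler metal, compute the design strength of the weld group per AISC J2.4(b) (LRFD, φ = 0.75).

φR_n ≈ 358 kip

E100XX → F_EXX = 100 ksi.
t_e = 0.707 × 0.5 = 0.3535 in.
R_nwl = 0.6 × 100 × 0.3535 × 19 = 403 kip (longitudinal, 2 welds).
R_nwt = 0.6 × 100 × 0.3535 × 3.5 = 74.23 kip (transverse, base value).
(i) R_nwl + R_nwt = 477.2 kip; (ii) 0.85 R_nwl + 1.5 R_nwt = 453.9 kip.
R_n = max = 477.2 kip [governs: (i)]; φR_n = 357.9 kip.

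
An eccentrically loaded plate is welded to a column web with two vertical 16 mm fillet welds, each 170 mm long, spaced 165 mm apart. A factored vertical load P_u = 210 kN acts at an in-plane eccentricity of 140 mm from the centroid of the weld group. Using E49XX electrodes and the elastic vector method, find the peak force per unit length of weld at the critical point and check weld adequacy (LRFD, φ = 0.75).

E49XX → F_EXX = 490 MPa.
Total weld length L_w = 340 mm. Treat welds as unit-width lines.
Polar moment about centroid: J = 2[d³/12 + d(b/2)²] = 2[170³/12 + 170×82.5²] = 3133000 mm³.
Direct shear f_v = P/L_w = 210×10³ / 340 = 617.6 N/mm (vertical).
Torsion M = P·e = 210×10³ × 140 = 29400000 N·mm.
Critical point at (x, y) = (82.5, 85) from centroid. f_tx = M·y/J = 797.6 N/mm; f_ty = M·x/J = 774.2 N/mm.
Resultant f_max = √[f_tx² + (f_v + f_ty)²] = √[797.6² + (617.6 + 774.2)²] = 1604 N/mm.
Capacity per unit length: φr_n = 0.75 × 0.6 × 490 × (0.707 × 16) = 2494 N/mm.
1604 ≤ 2494 → adequate.

f_max ≈ 1600 N/mm; adequate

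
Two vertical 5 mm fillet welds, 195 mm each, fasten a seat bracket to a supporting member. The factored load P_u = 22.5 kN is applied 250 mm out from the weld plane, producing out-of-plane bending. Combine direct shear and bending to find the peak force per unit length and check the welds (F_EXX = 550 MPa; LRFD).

f_max ≈ 448 N/mm; adequate

L_w = 2 × 195 = 390 mm; section modulus (unit throat) S = 2 × L²/6 = 12680 mm².
Direct shear f_v = P/L_w = 22.5×10³/390 = 57.69 N/mm.
Moment M = P × e = 22.5×10³ × 250 = 5625000 N·mm; bending f_b = M/S = 443.8 N/mm.
f_max = √(f_v² + f_b²) = √(57.69² + 443.8²) = 447.5 N/mm.
φr_n = 0.75 × 0.6 × 550 × (0.707 × 5) = 874.9 N/mm → adequate.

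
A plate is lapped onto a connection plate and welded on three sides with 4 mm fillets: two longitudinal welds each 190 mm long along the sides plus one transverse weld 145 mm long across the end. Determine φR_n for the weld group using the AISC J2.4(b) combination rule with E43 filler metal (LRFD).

φR_n ≈ 296 kN

E43XX → F_EXX = 430 MPa.
t_e = 0.707 × 4 = 2.828 mm.
R_nwl = 0.6 × 430 × 2.828 × 380 × 10⁻³ = 277.3 kN (longitudinal, 2 welds).
R_nwt = 0.6 × 430 × 2.828 × 145 × 10⁻³ = 105.8 kN (transverse, base value).
(i) R_nwl + R_nwt = 383.1 kN; (ii) 0.85 R_nwl + 1.5 R_nwt = 394.4 kN.
R_n = max = 394.4 kN [governs: (ii)]; φR_n = 295.8 kN.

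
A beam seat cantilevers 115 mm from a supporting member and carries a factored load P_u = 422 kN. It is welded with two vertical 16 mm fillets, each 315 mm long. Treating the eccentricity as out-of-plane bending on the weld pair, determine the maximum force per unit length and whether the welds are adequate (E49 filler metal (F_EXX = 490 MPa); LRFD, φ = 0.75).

L_w = 2 × 315 = 630 mm; section modulus (unit throat) S = 2 × L²/6 = 33080 mm².
Direct shear f_v = P/L_w = 422×10³/630 = 669.8 N/mm.
Moment M = P × e = 422×10³ × 115 = 48530000 N·mm; bending f_b = M/S = 1467 N/mm.
f_max = √(f_v² + f_b²) = √(669.8² + 1467²) = 1613 N/mm.
φr_n = 0.75 × 0.6 × 490 × (0.707 × 16) = 2494 N/mm → adequate.

f_max ≈ 1610 N/mm; adequate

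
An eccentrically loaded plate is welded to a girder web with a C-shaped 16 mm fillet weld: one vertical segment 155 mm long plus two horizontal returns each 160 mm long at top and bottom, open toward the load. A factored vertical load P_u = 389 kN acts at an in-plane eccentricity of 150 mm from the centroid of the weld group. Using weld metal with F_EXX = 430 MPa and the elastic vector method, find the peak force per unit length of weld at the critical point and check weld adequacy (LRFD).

Total weld length L_w = 475 mm. Treat welds as unit-width lines.
Centroid: x̄ = 2×160×80 / 475 = 53.89 mm from the vertical weld.
Polar moment about centroid: J = I_x + I_y = [155³/12 + 2×160×77.5²] + [155×53.89² + 2(160³/12 + 160×26.11²)] = 3583000 mm³.
Direct shear f_v = P/L_w = 389×10³ / 475 = 818.9 N/mm (vertical).
Torsion M = P·e = 389×10³ × 150 = 58350000 N·mm.
Critical point at (x, y) = (106.1, 77.5) from centroid. f_tx = M·y/J = 1262 N/mm; f_ty = M·x/J = 1728 N/mm.
Resultant f_max = √[f_tx² + (f_v + f_ty)²] = √[1262² + (818.9 + 1728)²] = 2842 N/mm.
Capacity per unit length: φr_n = 0.75 × 0.6 × 430 × (0.707 × 16) = 2189 N/mm.
2842 > 2189 → NOT adequate.

f_max ≈ 2840 N/mm; NOT adequate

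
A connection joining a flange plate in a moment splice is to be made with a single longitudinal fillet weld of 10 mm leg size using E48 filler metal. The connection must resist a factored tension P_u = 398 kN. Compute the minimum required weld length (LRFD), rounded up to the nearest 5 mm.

E48XX → F_EXX = 480 MPa.
Throat t_e = 0.707 × 10 = 7.07 mm.
φr_n = 0.75 × 0.6 × 480 × 7.07 × 10⁻³ = 1.527 kN/mm.
L_req = P_u / φr_n = 398 / 1.527 = 260.6 mm total.
Round up → use L = 265 mm.

L = 265 mm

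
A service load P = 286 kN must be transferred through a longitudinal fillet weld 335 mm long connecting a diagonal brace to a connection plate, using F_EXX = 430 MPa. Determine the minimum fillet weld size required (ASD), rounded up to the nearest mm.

w = 10 mm

Total weld length L = 335 mm.
Required throat t_e = P × Ω / (0.6 F_EXX × L) = 286 × 2.0 / (0.6 × 430 × 335 × 10⁻³) = 6.618 mm.
Required leg w = t_e / 0.707 = 9.361 mm → use 10 mm.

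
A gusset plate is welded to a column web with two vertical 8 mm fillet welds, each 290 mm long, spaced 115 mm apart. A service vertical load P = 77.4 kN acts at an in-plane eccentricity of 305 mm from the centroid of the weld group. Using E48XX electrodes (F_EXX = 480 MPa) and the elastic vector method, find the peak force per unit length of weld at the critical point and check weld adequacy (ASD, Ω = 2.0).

Total weld length L_w = 580 mm. Treat welds as unit-width lines.
Polar moment about centroid: J = 2[d³/12 + d(b/2)²] = 2[290³/12 + 290×57.5²] = 5982000 mm³.
Direct shear f_v = P/L_w = 77.4×10³ / 580 = 133.4 N/mm (vertical).
Torsion M = P·e = 77.4×10³ × 305 = 23607000 N·mm.
Critical point at (x, y) = (57.5, 145) from centroid. f_tx = M·y/J = 572.2 N/mm; f_ty = M·x/J = 226.9 N/mm.
Resultant f_max = √[f_tx² + (f_v + f_ty)²] = √[572.2² + (133.4 + 226.9)²] = 676.2 N/mm.
Capacity per unit length: r_n/Ω = (1/2.0) × 0.6 × 480 × (0.707 × 8) = 814.5 N/mm.
676.2 ≤ 814.5 → adequate.

f_max ≈ 676 N/mm; adequate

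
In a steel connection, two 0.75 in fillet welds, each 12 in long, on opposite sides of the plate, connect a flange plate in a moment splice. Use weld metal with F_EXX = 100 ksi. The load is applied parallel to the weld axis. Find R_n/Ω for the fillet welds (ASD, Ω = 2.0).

R_n/Ω ≈ 382 kip

Effective throat t_e = 0.707 × 0.75 = 0.5302 in.
Total length L = 24 in; A_we = 0.5302 × 24 = 12.73 in².
F_nw = 0.6 F_EXX = 0.6 × 100 = 60 ksi.
R_n = 60 × 12.73 = 763.6 kip; R_n/Ω = 763.6/2.0 = 381.8 kip.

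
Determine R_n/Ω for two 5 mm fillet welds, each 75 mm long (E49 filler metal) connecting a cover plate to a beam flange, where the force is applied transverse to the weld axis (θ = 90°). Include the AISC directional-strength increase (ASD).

E49XX → F_EXX = 490 MPa.
t_e = 0.707 × 5 = 3.535 mm; A_we = 3.535 × 150 = 530.2 mm².
Directional factor: 1.0 + 0.5 sin^1.5(90°) = 1.5.
F_nw = 0.6 × 490 × 1.5 = 441 MPa.
R_n/Ω = (441 × 530.2) / 2.0 × 10⁻³ = 116.9 kN.

R_n/Ω ≈ 117 kN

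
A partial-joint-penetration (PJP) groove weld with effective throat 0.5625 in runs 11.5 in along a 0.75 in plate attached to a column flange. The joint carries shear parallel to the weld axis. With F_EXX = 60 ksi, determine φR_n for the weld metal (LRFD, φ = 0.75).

φR_n ≈ 175 kip

Effective throat (given) t_e = 0.5625 in.
A_we = 0.5625 × 11.5 = 6.469 in².
F_nw = 0.6 F_EXX = 36 ksi.
φR_n = 0.75 × 36 × 6.469 = 174.7 kip.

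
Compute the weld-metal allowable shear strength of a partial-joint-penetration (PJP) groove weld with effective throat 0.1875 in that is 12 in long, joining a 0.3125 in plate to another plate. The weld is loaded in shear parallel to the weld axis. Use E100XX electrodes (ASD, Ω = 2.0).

E100XX → F_EXX = 100 ksi.
Effective throat (given) t_e = 0.1875 in.
A_we = 0.1875 × 12 = 2.25 in².
F_nw = 0.6 F_EXX = 60 ksi.
R_n/Ω = (60 × 2.25) / 2.0 = 67.5 kips.

R_n/Ω ≈ 67.5 kips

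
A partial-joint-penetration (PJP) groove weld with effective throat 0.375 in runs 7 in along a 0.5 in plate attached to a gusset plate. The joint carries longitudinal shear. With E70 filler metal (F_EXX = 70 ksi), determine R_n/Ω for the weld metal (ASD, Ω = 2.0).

R_n/Ω ≈ 55.1 kips

Effective throat (given) t_e = 0.375 in.
A_we = 0.375 × 7 = 2.625 in².
F_nw = 0.6 F_EXX = 42 ksi.
R_n/Ω = (42 × 2.625) / 2.0 = 55.12 kips.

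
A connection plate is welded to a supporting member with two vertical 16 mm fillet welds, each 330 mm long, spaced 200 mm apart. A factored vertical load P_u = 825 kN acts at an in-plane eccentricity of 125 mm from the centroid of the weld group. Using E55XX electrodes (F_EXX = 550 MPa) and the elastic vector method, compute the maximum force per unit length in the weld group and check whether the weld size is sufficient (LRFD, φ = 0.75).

Total weld length L_w = 660 mm. Treat welds as unit-width lines.
Polar moment about centroid: J = 2[d³/12 + d(b/2)²] = 2[330³/12 + 330×100²] = 12590000 mm³.
Direct shear f_v = P/L_w = 825×10³ / 660 = 1250 N/mm (vertical).
Torsion M = P·e = 825×10³ × 125 = 103120000 N·mm.
Critical point at (x, y) = (100, 165) from centroid. f_tx = M·y/J = 1352 N/mm; f_ty = M·x/J = 819.1 N/mm.
Resultant f_max = √[f_tx² + (f_v + f_ty)²] = √[1352² + (1250 + 819.1)²] = 2471 N/mm.
Capacity per unit length: φr_n = 0.75 × 0.6 × 550 × (0.707 × 16) = 2800 N/mm.
2471 ≤ 2800 → adequate.

f_max ≈ 2470 N/mm; adequate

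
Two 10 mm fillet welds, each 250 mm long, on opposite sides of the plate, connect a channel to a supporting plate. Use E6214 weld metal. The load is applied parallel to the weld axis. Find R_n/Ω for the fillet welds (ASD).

R_n/Ω ≈ 658 kN

E62XX → F_EXX = 620 MPa.
Effective throat t_e = 0.707 × 10 = 7.07 mm.
Total length L = 500 mm; A_we = 7.07 × 500 = 3535 mm².
F_nw = 0.6 F_EXX = 0.6 × 620 = 372 MPa.
R_n = 372 × 3535 × 10⁻³ = 1315 kN; R_n/Ω = 1315/2.0 = 657.5 kN.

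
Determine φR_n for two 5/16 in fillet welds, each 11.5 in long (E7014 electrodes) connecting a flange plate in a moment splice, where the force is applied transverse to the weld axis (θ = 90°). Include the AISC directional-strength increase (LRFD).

φR_n ≈ 240 kip

E70XX → F_EXX = 70 ksi.
t_e = 0.707 × 0.3125 = 0.2209 in; A_we = 0.2209 × 23 = 5.082 in².
Directional factor: 1.0 + 0.5 sin^1.5(90°) = 1.5.
F_nw = 0.6 × 70 × 1.5 = 63 ksi.
φR_n = 0.75 × 63 × 5.082 = 240.1 kip.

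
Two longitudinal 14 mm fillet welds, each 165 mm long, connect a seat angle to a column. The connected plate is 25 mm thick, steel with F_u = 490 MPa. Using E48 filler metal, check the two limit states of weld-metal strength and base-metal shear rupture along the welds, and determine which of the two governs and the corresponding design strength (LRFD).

φR_n ≈ 706 kN (weld metal governs)

E48XX → F_EXX = 480 MPa.
t_e = 0.707 × 14 = 9.898 mm; L = 330 mm.
Weld metal: φR_n = 0.75 × 0.6 × 480 × 9.898 × 330 × 10⁻³ = 705.5 kN.
Base metal (shear rupture): φR_n = 0.75 × 0.6 × 490 × 25 × 330 × 10⁻³ = 1819 kN.
Governing: weld metal.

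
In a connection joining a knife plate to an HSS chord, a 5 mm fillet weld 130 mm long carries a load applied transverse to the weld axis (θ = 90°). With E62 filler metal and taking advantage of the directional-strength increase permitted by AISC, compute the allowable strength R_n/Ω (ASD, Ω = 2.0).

R_n/Ω ≈ 128 kN

E62XX → F_EXX = 620 MPa.
t_e = 0.707 × 5 = 3.535 mm; A_we = 3.535 × 130 = 459.5 mm².
Directional factor: 1.0 + 0.5 sin^1.5(90°) = 1.5.
F_nw = 0.6 × 620 × 1.5 = 558 MPa.
R_n/Ω = (558 × 459.5) / 2.0 × 10⁻³ = 128.2 kN.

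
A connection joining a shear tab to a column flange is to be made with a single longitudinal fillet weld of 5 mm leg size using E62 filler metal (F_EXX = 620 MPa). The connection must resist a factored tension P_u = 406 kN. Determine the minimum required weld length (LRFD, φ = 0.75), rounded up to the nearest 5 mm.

L = 415 mm

Throat t_e = 0.707 × 5 = 3.535 mm.
φr_n = 0.75 × 0.6 × 620 × 3.535 × 10⁻³ = 0.9863 kN/mm.
L_req = P_u / φr_n = 406 / 0.9863 = 411.7 mm total.
Round up → use L = 415 mm.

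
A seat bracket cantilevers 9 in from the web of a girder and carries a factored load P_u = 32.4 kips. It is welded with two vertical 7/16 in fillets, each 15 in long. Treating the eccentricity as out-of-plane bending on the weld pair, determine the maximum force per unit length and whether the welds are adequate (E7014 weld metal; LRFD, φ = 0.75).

f_max ≈ 4.04 kip/in; adequate

E70XX → F_EXX = 70 ksi.
L_w = 2 × 15 = 30 in; section modulus (unit throat) S = 2 × L²/6 = 75 in².
Direct shear f_v = P/L_w = 32.4/30 = 1.08 kip/in.
Moment M = P × e = 32.4 × 9 = 291.6 kip·in; bending f_b = M/S = 3.888 kip/in.
f_max = √(f_v² + f_b²) = √(1.08² + 3.888²) = 4.035 kip/in.
φr_n = 0.75 × 0.6 × 70 × (0.707 × 0.4375) = 9.743 kip/in → adequate.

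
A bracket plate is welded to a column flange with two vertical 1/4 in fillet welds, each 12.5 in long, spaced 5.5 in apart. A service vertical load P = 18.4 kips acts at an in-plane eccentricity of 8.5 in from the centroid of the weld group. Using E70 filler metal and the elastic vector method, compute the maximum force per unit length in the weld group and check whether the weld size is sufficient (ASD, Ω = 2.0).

E70XX → F_EXX = 70 ksi.
Total weld length L_w = 25 in. Treat welds as unit-width lines.
Polar moment about centroid: J = 2[d³/12 + d(b/2)²] = 2[12.5³/12 + 12.5×2.75²] = 514.6 in³.
Direct shear f_v = P/L_w = 18.4 / 25 = 0.736 kip/in (vertical).
Torsion M = P·e = 18.4 × 8.5 = 156.4 kip·in.
Critical point at (x, y) = (2.75, 6.25) from centroid. f_tx = M·y/J = 1.9 kip/in; f_ty = M·x/J = 0.8358 kip/in.
Resultant f_max = √[f_tx² + (f_v + f_ty)²] = √[1.9² + (0.736 + 0.8358)²] = 2.466 kip/in.
Capacity per unit length: r_n/Ω = (1/2.0) × 0.6 × 70 × (0.707 × 0.25) = 3.712 kip/in.
2.466 ≤ 3.712 → adequate.

f_max ≈ 2.47 kip/in; adequate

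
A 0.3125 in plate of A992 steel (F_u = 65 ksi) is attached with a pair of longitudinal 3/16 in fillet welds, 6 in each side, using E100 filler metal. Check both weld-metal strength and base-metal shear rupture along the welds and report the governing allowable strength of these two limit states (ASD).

E100XX → F_EXX = 100 ksi.
t_e = 0.707 × 0.1875 = 0.1326 in; L = 12 in.
Weld metal: R_n/Ω = (1/2.0) × 0.6 × 100 × 0.1326 × 12 = 47.72 kip.
Base metal (shear rupture): R_n/Ω = (1/2.0) × 0.6 × 65 × 0.3125 × 12 = 73.12 kip.
Governing: weld metal.

R_n/Ω ≈ 47.7 kip (weld metal governs)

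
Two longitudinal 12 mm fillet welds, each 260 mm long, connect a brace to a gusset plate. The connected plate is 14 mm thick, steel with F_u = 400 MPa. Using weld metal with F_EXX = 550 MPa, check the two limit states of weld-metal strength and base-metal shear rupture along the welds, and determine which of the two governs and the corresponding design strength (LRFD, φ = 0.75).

t_e = 0.707 × 12 = 8.484 mm; L = 520 mm.
Weld metal: φR_n = 0.75 × 0.6 × 550 × 8.484 × 520 × 10⁻³ = 1092 kN.
Base metal (shear rupture): φR_n = 0.75 × 0.6 × 400 × 14 × 520 × 10⁻³ = 1310 kN.
Governing: weld metal.

φR_n ≈ 1090 kN (weld metal governs)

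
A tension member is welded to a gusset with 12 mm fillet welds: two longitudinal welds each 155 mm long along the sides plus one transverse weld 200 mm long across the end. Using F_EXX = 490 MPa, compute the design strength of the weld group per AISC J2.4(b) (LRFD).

φR_n ≈ 1050 kN

t_e = 0.707 × 12 = 8.484 mm.
R_nwl = 0.6 × 490 × 8.484 × 310 × 10⁻³ = 773.2 kN (longitudinal, 2 welds).
R_nwt = 0.6 × 490 × 8.484 × 200 × 10⁻³ = 498.9 kN (transverse, base value).
(i) R_nwl + R_nwt = 1272 kN; (ii) 0.85 R_nwl + 1.5 R_nwt = 1406 kN.
R_n = max = 1406 kN [governs: (ii)]; φR_n = 1054 kN.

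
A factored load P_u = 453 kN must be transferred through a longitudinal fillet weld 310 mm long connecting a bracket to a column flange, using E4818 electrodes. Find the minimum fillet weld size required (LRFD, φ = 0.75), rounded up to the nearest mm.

w = 10 mm

E48XX → F_EXX = 480 MPa.
Total weld length L = 310 mm.
Required throat t_e = P_u / (φ × 0.6 F_EXX × L) = 453 / (0.75 × 0.6 × 480 × 310 × 10⁻³) = 6.765 mm.
Required leg w = t_e / 0.707 = 9.569 mm → use 10 mm.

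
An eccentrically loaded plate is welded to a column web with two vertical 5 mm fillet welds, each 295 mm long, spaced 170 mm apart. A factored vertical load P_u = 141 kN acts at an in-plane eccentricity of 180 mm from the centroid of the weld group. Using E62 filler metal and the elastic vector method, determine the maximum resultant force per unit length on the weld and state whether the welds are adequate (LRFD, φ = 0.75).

f_max ≈ 659 N/mm; adequate

E62XX → F_EXX = 620 MPa.
Total weld length L_w = 590 mm. Treat welds as unit-width lines.
Polar moment about centroid: J = 2[d³/12 + d(b/2)²] = 2[295³/12 + 295×85²] = 8541000 mm³.
Direct shear f_v = P/L_w = 141×10³ / 590 = 239 N/mm (vertical).
Torsion M = P·e = 141×10³ × 180 = 25380000 N·mm.
Critical point at (x, y) = (85, 147.5) from centroid. f_tx = M·y/J = 438.3 N/mm; f_ty = M·x/J = 252.6 N/mm.
Resultant f_max = √[f_tx² + (f_v + f_ty)²] = √[438.3² + (239 + 252.6)²] = 658.6 N/mm.
Capacity per unit length: φr_n = 0.75 × 0.6 × 620 × (0.707 × 5) = 986.3 N/mm.
658.6 ≤ 986.3 → adequate.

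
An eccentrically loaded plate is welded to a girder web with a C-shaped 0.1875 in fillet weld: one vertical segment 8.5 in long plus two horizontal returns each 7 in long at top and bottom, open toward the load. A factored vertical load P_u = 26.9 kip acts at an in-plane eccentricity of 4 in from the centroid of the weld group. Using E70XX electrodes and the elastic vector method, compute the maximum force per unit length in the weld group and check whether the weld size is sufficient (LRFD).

E70XX → F_EXX = 70 ksi.
Total weld length L_w = 22.5 in. Treat welds as unit-width lines.
Centroid: x̄ = 2×7×3.5 / 22.5 = 2.178 in from the vertical weld.
Polar moment about centroid: J = I_x + I_y = [8.5³/12 + 2×7×4.25²] + [8.5×2.178² + 2(7³/12 + 7×1.322²)] = 426 in³.
Direct shear f_v = P/L_w = 26.9 / 22.5 = 1.196 kip/in (vertical).
Torsion M = P·e = 26.9 × 4 = 107.6 kip·in.
Critical point at (x, y) = (4.822, 4.25) from centroid. f_tx = M·y/J = 1.073 kip/in; f_ty = M·x/J = 1.218 kip/in.
Resultant f_max = √[f_tx² + (f_v + f_ty)²] = √[1.073² + (1.196 + 1.218)²] = 2.641 kip/in.
Capacity per unit length: φr_n = 0.75 × 0.6 × 70 × (0.707 × 0.1875) = 4.176 kip/in.
2.641 ≤ 4.176 → adequate.

f_max ≈ 2.64 kip/in; adequate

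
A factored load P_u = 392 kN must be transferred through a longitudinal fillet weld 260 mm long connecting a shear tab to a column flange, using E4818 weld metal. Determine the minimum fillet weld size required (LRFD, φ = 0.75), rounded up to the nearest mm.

E48XX → F_EXX = 480 MPa.
Total weld length L = 260 mm.
Required throat t_e = P_u / (φ × 0.6 F_EXX × L) = 392 / (0.75 × 0.6 × 480 × 260 × 10⁻³) = 6.98 mm.
Required leg w = t_e / 0.707 = 9.873 mm → use 10 mm.

w = 10 mm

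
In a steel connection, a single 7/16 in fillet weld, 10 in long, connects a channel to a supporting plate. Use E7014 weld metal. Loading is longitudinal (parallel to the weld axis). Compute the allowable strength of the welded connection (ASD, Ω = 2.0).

E70XX → F_EXX = 70 ksi.
Effective throat t_e = 0.707 × 0.4375 = 0.3093 in.
Total length L = 10 in; A_we = 0.3093 × 10 = 3.093 in².
F_nw = 0.6 F_EXX = 0.6 × 70 = 42 ksi.
R_n = 42 × 3.093 = 129.9 kip; R_n/Ω = 129.9/2.0 = 64.96 kip.

R_n/Ω ≈ 65 kip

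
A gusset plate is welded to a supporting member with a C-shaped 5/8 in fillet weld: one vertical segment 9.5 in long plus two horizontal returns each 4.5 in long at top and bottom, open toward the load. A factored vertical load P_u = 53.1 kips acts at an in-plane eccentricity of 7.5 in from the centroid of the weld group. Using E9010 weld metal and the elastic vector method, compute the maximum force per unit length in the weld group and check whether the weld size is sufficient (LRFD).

E90XX → F_EXX = 90 ksi.
Total weld length L_w = 18.5 in. Treat welds as unit-width lines.
Centroid: x̄ = 2×4.5×2.25 / 18.5 = 1.095 in from the vertical weld.
Polar moment about centroid: J = I_x + I_y = [9.5³/12 + 2×4.5×4.75²] + [9.5×1.095² + 2(4.5³/12 + 4.5×1.155²)] = 313.1 in³.
Direct shear f_v = P/L_w = 53.1 / 18.5 = 2.87 kip/in (vertical).
Torsion M = P·e = 53.1 × 7.5 = 398.25 kip·in.
Critical point at (x, y) = (3.405, 4.75) from centroid. f_tx = M·y/J = 6.042 kip/in; f_ty = M·x/J = 4.332 kip/in.
Resultant f_max = √[f_tx² + (f_v + f_ty)²] = √[6.042² + (2.87 + 4.332)²] = 9.401 kip/in.
Capacity per unit length: φr_n = 0.75 × 0.6 × 90 × (0.707 × 0.625) = 17.9 kip/in.
9.401 ≤ 17.9 → adequate.

f_max ≈ 9.4 kip/in; adequate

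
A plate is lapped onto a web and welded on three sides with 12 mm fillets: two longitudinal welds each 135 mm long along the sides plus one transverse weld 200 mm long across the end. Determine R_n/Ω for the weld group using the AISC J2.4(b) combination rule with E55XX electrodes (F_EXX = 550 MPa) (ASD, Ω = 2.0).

R_n/Ω ≈ 741 kN

t_e = 0.707 × 12 = 8.484 mm.
R_nwl = 0.6 × 550 × 8.484 × 270 × 10⁻³ = 755.9 kN (longitudinal, 2 welds).
R_nwt = 0.6 × 550 × 8.484 × 200 × 10⁻³ = 559.9 kN (transverse, base value).
(i) R_nwl + R_nwt = 1316 kN; (ii) 0.85 R_nwl + 1.5 R_nwt = 1482 kN.
R_n = max = 1482 kN [governs: (ii)]; R_n/Ω = 741.2 kN.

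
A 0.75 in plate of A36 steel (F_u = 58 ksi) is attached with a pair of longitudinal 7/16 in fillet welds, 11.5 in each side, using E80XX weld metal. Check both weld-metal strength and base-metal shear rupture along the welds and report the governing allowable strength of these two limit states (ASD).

R_n/Ω ≈ 171 kip (weld metal governs)

E80XX → F_EXX = 80 ksi.
t_e = 0.707 × 0.4375 = 0.3093 in; L = 23 in.
Weld metal: R_n/Ω = (1/2.0) × 0.6 × 80 × 0.3093 × 23 = 170.7 kip.
Base metal (shear rupture): R_n/Ω = (1/2.0) × 0.6 × 58 × 0.75 × 23 = 300.1 kip.
Governing: weld metal.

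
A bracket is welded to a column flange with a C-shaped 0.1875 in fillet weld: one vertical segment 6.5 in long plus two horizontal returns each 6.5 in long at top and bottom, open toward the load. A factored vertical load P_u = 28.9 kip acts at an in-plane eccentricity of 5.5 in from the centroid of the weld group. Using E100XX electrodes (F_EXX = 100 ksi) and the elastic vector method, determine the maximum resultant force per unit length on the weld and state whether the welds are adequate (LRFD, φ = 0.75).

Total weld length L_w = 19.5 in. Treat welds as unit-width lines.
Centroid: x̄ = 2×6.5×3.25 / 19.5 = 2.167 in from the vertical weld.
Polar moment about centroid: J = I_x + I_y = [6.5³/12 + 2×6.5×3.25²] + [6.5×2.167² + 2(6.5³/12 + 6.5×1.083²)] = 251.7 in³.
Direct shear f_v = P/L_w = 28.9 / 19.5 = 1.482 kip/in (vertical).
Torsion M = P·e = 28.9 × 5.5 = 158.95 kip·in.
Critical point at (x, y) = (4.333, 3.25) from centroid. f_tx = M·y/J = 2.052 kip/in; f_ty = M·x/J = 2.736 kip/in.
Resultant f_max = √[f_tx² + (f_v + f_ty)²] = √[2.052² + (1.482 + 2.736)²] = 4.691 kip/in.
Capacity per unit length: φr_n = 0.75 × 0.6 × 100 × (0.707 × 0.1875) = 5.965 kip/in.
4.691 ≤ 5.965 → adequate.

f_max ≈ 4.69 kip/in; adequate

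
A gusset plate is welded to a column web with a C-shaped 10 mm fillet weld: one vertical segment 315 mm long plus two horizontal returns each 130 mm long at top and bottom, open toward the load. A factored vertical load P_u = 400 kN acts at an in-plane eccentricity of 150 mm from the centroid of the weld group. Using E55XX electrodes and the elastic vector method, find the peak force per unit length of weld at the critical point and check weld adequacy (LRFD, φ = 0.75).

f_max ≈ 1600 N/mm; adequate

E55XX → F_EXX = 550 MPa.
Total weld length L_w = 575 mm. Treat welds as unit-width lines.
Centroid: x̄ = 2×130×65 / 575 = 29.39 mm from the vertical weld.
Polar moment about centroid: J = I_x + I_y = [315³/12 + 2×130×157.5²] + [315×29.39² + 2(130³/12 + 130×35.61²)] = 10020000 mm³.
Direct shear f_v = P/L_w = 400×10³ / 575 = 695.7 N/mm (vertical).
Torsion M = P·e = 400×10³ × 150 = 60000000 N·mm.
Critical point at (x, y) = (100.6, 157.5) from centroid. f_tx = M·y/J = 942.9 N/mm; f_ty = M·x/J = 602.3 N/mm.
Resultant f_max = √[f_tx² + (f_v + f_ty)²] = √[942.9² + (695.7 + 602.3)²] = 1604 N/mm.
Capacity per unit length: φr_n = 0.75 × 0.6 × 550 × (0.707 × 10) = 1750 N/mm.
1604 ≤ 1750 → adequate.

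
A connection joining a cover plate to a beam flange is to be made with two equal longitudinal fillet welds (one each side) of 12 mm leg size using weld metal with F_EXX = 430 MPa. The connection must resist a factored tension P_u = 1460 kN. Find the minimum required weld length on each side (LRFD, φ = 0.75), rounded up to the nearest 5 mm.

L = 445 mm on each side

Throat t_e = 0.707 × 12 = 8.484 mm.
φr_n = 0.75 × 0.6 × 430 × 8.484 × 10⁻³ = 1.642 kN/mm.
L_req = P_u / φr_n = 1460 / 1.642 = 889.3 mm total.
Per side: 889.3 / 2 = 444.7 mm.
Round up → use L = 445 mm on each side.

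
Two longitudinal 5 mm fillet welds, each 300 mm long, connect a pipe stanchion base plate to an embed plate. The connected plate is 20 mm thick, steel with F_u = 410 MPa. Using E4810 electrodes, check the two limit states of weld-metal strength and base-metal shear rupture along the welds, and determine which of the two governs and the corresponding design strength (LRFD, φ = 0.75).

E48XX → F_EXX = 480 MPa.
t_e = 0.707 × 5 = 3.535 mm; L = 600 mm.
Weld metal: φR_n = 0.75 × 0.6 × 480 × 3.535 × 600 × 10⁻³ = 458.1 kN.
Base metal (shear rupture): φR_n = 0.75 × 0.6 × 410 × 20 × 600 × 10⁻³ = 2214 kN.
Governing: weld metal.

φR_n ≈ 458 kN (weld metal governs)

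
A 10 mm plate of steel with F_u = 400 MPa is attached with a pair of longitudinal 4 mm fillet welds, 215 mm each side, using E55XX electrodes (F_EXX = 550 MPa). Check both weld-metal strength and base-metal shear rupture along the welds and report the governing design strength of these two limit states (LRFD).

t_e = 0.707 × 4 = 2.828 mm; L = 430 mm.
Weld metal: φR_n = 0.75 × 0.6 × 550 × 2.828 × 430 × 10⁻³ = 301 kN.
Base metal (shear rupture): φR_n = 0.75 × 0.6 × 400 × 10 × 430 × 10⁻³ = 774 kN.
Governing: weld metal.

φR_n ≈ 301 kN (weld metal governs)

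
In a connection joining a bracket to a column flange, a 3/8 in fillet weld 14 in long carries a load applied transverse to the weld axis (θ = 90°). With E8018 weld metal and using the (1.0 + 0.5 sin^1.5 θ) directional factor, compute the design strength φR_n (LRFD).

φR_n ≈ 200 kip

E80XX → F_EXX = 80 ksi.
t_e = 0.707 × 0.375 = 0.2651 in; A_we = 0.2651 × 14 = 3.712 in².
Directional factor: 1.0 + 0.5 sin^1.5(90°) = 1.5.
F_nw = 0.6 × 80 × 1.5 = 72 ksi.
φR_n = 0.75 × 72 × 3.712 = 200.4 kip.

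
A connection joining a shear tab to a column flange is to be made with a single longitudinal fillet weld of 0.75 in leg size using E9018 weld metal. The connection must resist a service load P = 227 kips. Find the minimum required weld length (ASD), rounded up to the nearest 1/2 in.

L = 16 in

E90XX → F_EXX = 90 ksi.
Throat t_e = 0.707 × 0.75 = 0.5302 in.
r_n/Ω = (0.6 × 90 × 0.5302) / 2.0 = 14.32 kip/in.
L_req = P / (r_n/Ω) = 227 / 14.32 = 15.86 in total.
Round up → use L = 16 in.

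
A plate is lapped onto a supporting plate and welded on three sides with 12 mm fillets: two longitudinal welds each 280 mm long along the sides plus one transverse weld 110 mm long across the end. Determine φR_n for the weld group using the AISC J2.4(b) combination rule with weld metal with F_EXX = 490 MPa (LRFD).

t_e = 0.707 × 12 = 8.484 mm.
R_nwl = 0.6 × 490 × 8.484 × 560 × 10⁻³ = 1397 kN (longitudinal, 2 welds).
R_nwt = 0.6 × 490 × 8.484 × 110 × 10⁻³ = 274.4 kN (transverse, base value).
(i) R_nwl + R_nwt = 1671 kN; (ii) 0.85 R_nwl + 1.5 R_nwt = 1599 kN.
R_n = max = 1671 kN [governs: (i)]; φR_n = 1253 kN.

φR_n ≈ 1250 kN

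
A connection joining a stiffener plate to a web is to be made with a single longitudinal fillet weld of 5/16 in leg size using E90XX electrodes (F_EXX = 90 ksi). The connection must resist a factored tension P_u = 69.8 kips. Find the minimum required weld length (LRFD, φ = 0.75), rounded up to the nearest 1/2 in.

Throat t_e = 0.707 × 0.3125 = 0.2209 in.
φr_n = 0.75 × 0.6 × 90 × 0.2209 = 8.948 kips/in.
L_req = P_u / φr_n = 69.8 / 8.948 = 7.801 in total.
Round up → use L = 8 in.

L = 8 in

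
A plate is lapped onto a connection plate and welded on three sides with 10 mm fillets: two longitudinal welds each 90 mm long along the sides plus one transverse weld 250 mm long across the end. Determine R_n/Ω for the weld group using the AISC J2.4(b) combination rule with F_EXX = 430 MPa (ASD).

R_n/Ω ≈ 482 kN

t_e = 0.707 × 10 = 7.07 mm.
R_nwl = 0.6 × 430 × 7.07 × 180 × 10⁻³ = 328.3 kN (longitudinal, 2 welds).
R_nwt = 0.6 × 430 × 7.07 × 250 × 10⁻³ = 456 kN (transverse, base value).
(i) R_nwl + R_nwt = 784.3 kN; (ii) 0.85 R_nwl + 1.5 R_nwt = 963.1 kN.
R_n = max = 963.1 kN [governs: (ii)]; R_n/Ω = 481.6 kN.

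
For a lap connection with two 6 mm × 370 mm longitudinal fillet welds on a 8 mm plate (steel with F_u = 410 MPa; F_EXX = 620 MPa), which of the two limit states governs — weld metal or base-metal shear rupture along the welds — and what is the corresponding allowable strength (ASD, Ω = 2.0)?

t_e = 0.707 × 6 = 4.242 mm; L = 740 mm.
Weld metal: R_n/Ω = (1/2.0) × 0.6 × 620 × 4.242 × 740 × 10⁻³ = 583.9 kN.
Base metal (shear rupture): R_n/Ω = (1/2.0) × 0.6 × 410 × 8 × 740 × 10⁻³ = 728.2 kN.
Governing: weld metal.

R_n/Ω ≈ 584 kN (weld metal governs)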